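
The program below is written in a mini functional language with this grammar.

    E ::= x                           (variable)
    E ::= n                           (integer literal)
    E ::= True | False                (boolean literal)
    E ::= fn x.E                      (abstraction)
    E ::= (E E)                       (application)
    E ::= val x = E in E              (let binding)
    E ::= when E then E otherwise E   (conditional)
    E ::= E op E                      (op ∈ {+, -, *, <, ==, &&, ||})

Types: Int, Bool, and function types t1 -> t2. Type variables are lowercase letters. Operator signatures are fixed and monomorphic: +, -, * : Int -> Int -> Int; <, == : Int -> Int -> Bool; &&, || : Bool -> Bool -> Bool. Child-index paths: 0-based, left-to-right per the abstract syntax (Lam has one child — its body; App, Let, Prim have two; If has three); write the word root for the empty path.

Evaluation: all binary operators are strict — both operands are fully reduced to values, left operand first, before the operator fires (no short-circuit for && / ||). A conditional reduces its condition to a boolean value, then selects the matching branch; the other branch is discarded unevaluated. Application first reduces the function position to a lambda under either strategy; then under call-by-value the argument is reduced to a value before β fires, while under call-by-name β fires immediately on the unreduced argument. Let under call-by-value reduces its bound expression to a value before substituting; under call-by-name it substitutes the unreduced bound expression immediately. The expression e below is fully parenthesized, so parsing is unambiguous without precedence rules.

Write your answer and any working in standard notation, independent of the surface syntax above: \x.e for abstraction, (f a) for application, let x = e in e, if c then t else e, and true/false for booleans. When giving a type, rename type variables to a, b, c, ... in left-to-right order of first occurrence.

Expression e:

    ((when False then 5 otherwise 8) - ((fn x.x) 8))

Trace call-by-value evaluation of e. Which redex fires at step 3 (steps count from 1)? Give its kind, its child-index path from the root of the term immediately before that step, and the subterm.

Derivation:
step 0: ((if false then 5 else 8) - ((\x.x) 8))
step 1: [if@0] (8 - ((\x.x) 8))
step 2: [beta@1] (8 - 8)
step 3: [delta@root] 0

Answer: delta at root : (8 - 8)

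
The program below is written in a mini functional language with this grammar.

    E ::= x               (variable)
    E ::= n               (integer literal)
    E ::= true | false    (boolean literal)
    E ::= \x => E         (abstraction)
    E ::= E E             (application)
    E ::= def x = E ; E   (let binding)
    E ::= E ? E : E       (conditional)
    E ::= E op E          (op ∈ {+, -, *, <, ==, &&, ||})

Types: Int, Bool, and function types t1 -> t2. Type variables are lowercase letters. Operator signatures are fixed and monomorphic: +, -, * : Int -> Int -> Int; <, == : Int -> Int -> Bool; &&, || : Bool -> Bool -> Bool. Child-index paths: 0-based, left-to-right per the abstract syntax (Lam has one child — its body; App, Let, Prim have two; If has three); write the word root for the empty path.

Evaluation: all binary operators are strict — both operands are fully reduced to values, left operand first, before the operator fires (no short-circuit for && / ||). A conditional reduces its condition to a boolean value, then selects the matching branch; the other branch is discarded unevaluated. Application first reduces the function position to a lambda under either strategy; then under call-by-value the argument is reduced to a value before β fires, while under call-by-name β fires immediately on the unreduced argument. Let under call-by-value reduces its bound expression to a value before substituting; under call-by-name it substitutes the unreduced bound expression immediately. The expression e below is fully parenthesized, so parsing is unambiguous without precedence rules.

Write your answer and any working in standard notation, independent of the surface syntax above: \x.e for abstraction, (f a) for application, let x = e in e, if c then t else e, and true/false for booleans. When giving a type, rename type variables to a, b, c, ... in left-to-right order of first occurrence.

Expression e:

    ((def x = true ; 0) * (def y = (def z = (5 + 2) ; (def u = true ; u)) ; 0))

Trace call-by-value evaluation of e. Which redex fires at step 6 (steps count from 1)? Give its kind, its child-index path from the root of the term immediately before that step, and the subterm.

Working:
step 0: ((let x = true in 0) * (let y = (let z = (5 + 2) in (let u = true in u)) in 0))
step 1: [let@0] (0 * (let y = (let z = (5 + 2) in (let u = true in u)) in 0))
step 2: [delta@1.0.0] (0 * (let y = (let z = 7 in (let u = true in u)) in 0))
step 3: [let@1.0] (0 * (let y = (let u = true in u) in 0))
step 4: [let@1.0] (0 * (let y = true in 0))
step 5: [let@1] (0 * 0)
step 6: [delta@root] 0

Answer: delta at root : (0 * 0)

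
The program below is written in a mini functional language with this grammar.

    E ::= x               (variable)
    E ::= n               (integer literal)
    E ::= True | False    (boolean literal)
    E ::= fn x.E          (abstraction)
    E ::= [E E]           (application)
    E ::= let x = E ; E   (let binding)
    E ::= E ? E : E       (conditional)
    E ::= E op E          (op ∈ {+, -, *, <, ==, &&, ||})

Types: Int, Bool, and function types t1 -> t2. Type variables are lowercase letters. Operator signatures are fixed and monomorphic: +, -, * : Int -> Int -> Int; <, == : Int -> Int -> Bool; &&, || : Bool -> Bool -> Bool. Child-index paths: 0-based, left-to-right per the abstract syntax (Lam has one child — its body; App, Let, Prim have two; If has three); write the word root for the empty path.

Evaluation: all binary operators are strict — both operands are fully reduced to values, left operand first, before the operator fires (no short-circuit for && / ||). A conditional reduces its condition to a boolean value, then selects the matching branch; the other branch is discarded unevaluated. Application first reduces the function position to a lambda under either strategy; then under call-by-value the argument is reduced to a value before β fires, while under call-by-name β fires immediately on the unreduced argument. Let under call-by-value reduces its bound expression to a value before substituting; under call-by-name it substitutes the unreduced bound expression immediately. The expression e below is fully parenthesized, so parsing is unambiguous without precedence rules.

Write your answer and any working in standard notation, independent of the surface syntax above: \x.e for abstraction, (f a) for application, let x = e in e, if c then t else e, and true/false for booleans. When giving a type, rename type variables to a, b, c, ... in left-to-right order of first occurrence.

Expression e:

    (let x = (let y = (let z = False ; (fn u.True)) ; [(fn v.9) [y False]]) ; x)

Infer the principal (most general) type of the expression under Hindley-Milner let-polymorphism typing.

Derivation:
let z : Bool
\u._ : a -> Bool
let y : forall. a -> Bool
\v._ : b -> Int
y : c -> Bool
  unify c -> Bool ~ Bool -> d
  unify c ~ Bool
  unify Bool ~ d
_ _ : Bool
  unify b -> Int ~ Bool -> e
  unify b ~ Bool
  unify Int ~ e
_ _ : Int
let x : Int
x : Int

Answer: Int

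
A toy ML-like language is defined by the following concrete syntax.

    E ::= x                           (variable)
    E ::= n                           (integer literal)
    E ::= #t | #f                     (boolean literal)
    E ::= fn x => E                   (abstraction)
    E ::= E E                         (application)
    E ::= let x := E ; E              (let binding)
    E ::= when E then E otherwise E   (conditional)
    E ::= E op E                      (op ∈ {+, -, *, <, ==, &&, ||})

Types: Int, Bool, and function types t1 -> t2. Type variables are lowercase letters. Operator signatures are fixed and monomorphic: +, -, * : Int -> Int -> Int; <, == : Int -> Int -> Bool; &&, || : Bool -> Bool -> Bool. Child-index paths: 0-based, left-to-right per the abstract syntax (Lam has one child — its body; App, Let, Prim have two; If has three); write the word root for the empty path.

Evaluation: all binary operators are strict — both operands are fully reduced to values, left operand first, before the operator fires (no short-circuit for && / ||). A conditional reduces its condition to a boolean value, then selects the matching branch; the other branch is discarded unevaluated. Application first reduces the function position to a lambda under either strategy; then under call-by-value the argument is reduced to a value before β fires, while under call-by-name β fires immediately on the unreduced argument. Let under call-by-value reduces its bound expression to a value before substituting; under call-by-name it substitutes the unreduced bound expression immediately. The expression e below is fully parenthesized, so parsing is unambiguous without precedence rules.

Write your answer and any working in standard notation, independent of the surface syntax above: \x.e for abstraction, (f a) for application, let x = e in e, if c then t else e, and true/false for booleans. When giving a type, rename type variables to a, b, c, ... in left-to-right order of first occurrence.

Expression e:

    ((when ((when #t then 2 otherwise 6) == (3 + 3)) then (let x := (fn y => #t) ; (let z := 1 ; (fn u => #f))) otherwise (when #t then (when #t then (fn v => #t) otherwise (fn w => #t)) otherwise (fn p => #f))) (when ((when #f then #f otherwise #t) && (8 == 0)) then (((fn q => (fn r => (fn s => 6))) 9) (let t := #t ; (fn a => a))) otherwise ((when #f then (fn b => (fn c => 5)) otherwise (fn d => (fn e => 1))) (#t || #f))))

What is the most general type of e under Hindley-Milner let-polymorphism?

Answer: Bool

Trace:
  unify Bool ~ Bool
  unify Int ~ Int
  unify Int ~ Int
  unify Int ~ Int
  unify Int ~ Int
  unify Int ~ Int
  unify Bool ~ Bool
\y._ : a -> Bool
let x : forall. a -> Bool
let z : Int
\u._ : b -> Bool
  unify Bool ~ Bool
  unify Bool ~ Bool
\v._ : c -> Bool
\w._ : d -> Bool
  unify c -> Bool ~ d -> Bool
  unify c ~ d
  unify Bool ~ Bool
\p._ : e -> Bool
  unify d -> Bool ~ e -> Bool
  unify d ~ e
  unify Bool ~ Bool
  unify b -> Bool ~ e -> Bool
  unify b ~ e
  unify Bool ~ Bool
  unify Bool ~ Bool
  unify Bool ~ Bool
  unify Bool ~ Bool
  unify Int ~ Int
  unify Int ~ Int
  unify Bool ~ Bool
  unify Bool ~ Bool
\s._ : h -> Int
\r._ : g -> h -> Int
\q._ : f -> g -> h -> Int
  unify f -> g -> h -> Int ~ Int -> i
  unify f ~ Int
  unify g -> h -> Int ~ i
_ _ : g -> h -> Int
let t : Bool
a : j
\a._ : j -> j
  unify g -> h -> Int ~ (j -> j) -> k
  unify g ~ j -> j
  unify h -> Int ~ k
_ _ : h -> Int
  unify Bool ~ Bool
\c._ : m -> Int
\b._ : l -> m -> Int
\e._ : o -> Int
\d._ : n -> o -> Int
  unify l -> m -> Int ~ n -> o -> Int
  unify l ~ n
  unify m -> Int ~ o -> Int
  unify m ~ o
  unify Int ~ Int
  unify Bool ~ Bool
  unify Bool ~ Bool
  unify n -> o -> Int ~ Bool -> p
  unify n ~ Bool
  unify o -> Int ~ p
_ _ : o -> Int
  unify h -> Int ~ o -> Int
  unify h ~ o
  unify Int ~ Int
  unify e -> Bool ~ (o -> Int) -> q
  unify e ~ o -> Int
  unify Bool ~ q
_ _ : Bool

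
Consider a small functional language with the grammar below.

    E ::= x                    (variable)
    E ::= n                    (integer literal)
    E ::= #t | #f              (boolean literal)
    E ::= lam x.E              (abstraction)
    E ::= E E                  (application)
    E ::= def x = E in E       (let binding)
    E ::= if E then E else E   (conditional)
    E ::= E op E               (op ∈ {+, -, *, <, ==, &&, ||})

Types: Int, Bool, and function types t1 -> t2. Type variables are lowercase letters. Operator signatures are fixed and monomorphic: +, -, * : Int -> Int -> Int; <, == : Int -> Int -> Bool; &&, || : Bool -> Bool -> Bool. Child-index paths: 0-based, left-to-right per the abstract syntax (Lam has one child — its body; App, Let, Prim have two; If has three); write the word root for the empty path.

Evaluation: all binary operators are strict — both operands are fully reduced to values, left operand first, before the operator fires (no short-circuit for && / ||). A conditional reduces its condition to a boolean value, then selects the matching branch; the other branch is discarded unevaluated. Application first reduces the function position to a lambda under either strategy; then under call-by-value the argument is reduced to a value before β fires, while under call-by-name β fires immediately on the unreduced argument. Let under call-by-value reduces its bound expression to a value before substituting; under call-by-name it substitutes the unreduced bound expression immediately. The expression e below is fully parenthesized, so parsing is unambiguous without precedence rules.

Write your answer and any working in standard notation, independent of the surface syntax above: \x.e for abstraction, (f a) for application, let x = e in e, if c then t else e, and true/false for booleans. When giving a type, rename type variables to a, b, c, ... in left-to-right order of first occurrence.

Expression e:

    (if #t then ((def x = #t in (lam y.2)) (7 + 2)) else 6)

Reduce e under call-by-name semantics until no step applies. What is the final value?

Derivation:
step 0: (if true then ((let x = true in (\y.2)) (7 + 2)) else 6)
step 1: [if@root] ((let x = true in (\y.2)) (7 + 2))
step 2: [let@0] ((\y.2) (7 + 2))
step 3: [beta@root] 2

Answer: 2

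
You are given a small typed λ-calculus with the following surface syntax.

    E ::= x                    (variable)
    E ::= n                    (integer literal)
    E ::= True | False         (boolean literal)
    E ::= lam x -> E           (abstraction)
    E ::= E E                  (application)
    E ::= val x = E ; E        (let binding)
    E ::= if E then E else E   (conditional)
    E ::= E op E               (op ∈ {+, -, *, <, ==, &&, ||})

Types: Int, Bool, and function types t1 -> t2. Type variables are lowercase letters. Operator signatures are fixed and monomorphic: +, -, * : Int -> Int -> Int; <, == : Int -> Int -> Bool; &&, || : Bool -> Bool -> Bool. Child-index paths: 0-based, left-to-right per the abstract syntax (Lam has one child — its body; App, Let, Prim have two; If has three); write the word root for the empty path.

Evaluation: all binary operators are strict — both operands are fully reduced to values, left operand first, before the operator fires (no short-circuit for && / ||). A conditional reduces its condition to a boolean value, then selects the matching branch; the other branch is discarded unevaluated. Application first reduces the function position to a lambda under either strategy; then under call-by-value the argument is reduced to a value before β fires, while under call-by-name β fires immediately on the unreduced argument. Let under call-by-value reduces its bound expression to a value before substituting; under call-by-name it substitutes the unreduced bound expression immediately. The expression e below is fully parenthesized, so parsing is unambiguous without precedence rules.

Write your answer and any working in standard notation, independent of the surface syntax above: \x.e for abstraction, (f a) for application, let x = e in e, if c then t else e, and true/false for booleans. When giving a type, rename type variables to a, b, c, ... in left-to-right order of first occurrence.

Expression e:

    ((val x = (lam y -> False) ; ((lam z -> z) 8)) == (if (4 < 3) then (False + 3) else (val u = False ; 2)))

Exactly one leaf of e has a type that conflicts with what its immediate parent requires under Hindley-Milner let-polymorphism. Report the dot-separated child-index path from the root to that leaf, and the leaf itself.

Derivation:
\y._ : a -> Bool
let x : forall. a -> Bool
z : b
\z._ : b -> b
  unify b -> b ~ Int -> c
  unify b ~ Int
  unify Int ~ c
_ _ : Int
  unify Int ~ Int
  unify Int ~ Int
  unify Int ~ Int
  unify Bool ~ Bool
  unify Bool ~ Int
  FAIL: mismatch Bool ~ Int

Answer: 1.1.0 : false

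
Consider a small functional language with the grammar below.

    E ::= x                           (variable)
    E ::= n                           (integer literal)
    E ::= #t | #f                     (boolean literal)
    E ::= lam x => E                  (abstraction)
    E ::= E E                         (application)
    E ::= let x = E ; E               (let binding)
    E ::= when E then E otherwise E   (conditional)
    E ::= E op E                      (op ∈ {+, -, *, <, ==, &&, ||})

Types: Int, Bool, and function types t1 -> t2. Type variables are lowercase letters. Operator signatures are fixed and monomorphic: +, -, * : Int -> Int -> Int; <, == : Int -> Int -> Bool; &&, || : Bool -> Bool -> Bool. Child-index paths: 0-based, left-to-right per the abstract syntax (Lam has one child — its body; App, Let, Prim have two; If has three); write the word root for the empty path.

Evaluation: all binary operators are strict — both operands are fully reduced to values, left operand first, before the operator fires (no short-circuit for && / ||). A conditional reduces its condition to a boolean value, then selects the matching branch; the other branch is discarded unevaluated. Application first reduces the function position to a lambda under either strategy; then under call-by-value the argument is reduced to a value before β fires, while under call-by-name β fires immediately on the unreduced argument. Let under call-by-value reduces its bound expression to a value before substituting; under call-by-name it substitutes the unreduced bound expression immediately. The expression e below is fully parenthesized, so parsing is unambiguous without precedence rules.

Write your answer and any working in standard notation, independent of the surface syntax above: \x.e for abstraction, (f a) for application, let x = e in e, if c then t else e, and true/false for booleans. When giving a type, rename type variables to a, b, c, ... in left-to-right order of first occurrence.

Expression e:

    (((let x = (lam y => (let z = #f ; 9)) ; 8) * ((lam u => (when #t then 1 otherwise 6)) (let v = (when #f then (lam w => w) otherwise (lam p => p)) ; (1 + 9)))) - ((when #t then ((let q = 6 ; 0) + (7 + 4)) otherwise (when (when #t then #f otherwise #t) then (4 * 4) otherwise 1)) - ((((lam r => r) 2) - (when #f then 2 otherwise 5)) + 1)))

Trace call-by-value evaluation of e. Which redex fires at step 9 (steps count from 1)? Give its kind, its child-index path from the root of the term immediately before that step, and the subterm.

Answer: let at 1.0.0 : (let q = 6 in 0)

Working:
step 0: (((let x = (\y.(let z = false in 9)) in 8) * ((\u.(if true then 1 else 6)) (let v = (if false then (\w.w) else (\p.p)) in (1 + 9)))) - ((if true then ((let q = 6 in 0) + (7 + 4)) else (if (if true then false else true) then (4 * 4) else 1)) - ((((\r.r) 2) - (if false then 2 else 5)) + 1)))
step 1: [let@0.0] ((8 * ((\u.(if true then 1 else 6)) (let v = (if false then (\w.w) else (\p.p)) in (1 + 9)))) - ((if true then ((let q = 6 in 0) + (7 + 4)) else (if (if true then false else true) then (4 * 4) else 1)) - ((((\r.r) 2) - (if false then 2 else 5)) + 1)))
step 2: [if@0.1.1.0] ((8 * ((\u.(if true then 1 else 6)) (let v = (\p.p) in (1 + 9)))) - ((if true then ((let q = 6 in 0) + (7 + 4)) else (if (if true then false else true) then (4 * 4) else 1)) - ((((\r.r) 2) - (if false then 2 else 5)) + 1)))
step 3: [let@0.1.1] ((8 * ((\u.(if true then 1 else 6)) (1 + 9))) - ((if true then ((let q = 6 in 0) + (7 + 4)) else (if (if true then false else true) then (4 * 4) else 1)) - ((((\r.r) 2) - (if false then 2 else 5)) + 1)))
step 4: [delta@0.1.1] ((8 * ((\u.(if true then 1 else 6)) 10)) - ((if true then ((let q = 6 in 0) + (7 + 4)) else (if (if true then false else true) then (4 * 4) else 1)) - ((((\r.r) 2) - (if false then 2 else 5)) + 1)))
step 5: [beta@0.1] ((8 * (if true then 1 else 6)) - ((if true then ((let q = 6 in 0) + (7 + 4)) else (if (if true then false else true) then (4 * 4) else 1)) - ((((\r.r) 2) - (if false then 2 else 5)) + 1)))
step 6: [if@0.1] ((8 * 1) - ((if true then ((let q = 6 in 0) + (7 + 4)) else (if (if true then false else true) then (4 * 4) else 1)) - ((((\r.r) 2) - (if false then 2 else 5)) + 1)))
step 7: [delta@0] (8 - ((if true then ((let q = 6 in 0) + (7 + 4)) else (if (if true then false else true) then (4 * 4) else 1)) - ((((\r.r) 2) - (if false then 2 else 5)) + 1)))
step 8: [if@1.0] (8 - (((let q = 6 in 0) + (7 + 4)) - ((((\r.r) 2) - (if false then 2 else 5)) + 1)))
step 9: [let@1.0.0] (8 - ((0 + (7 + 4)) - ((((\r.r) 2) - (if false then 2 else 5)) + 1)))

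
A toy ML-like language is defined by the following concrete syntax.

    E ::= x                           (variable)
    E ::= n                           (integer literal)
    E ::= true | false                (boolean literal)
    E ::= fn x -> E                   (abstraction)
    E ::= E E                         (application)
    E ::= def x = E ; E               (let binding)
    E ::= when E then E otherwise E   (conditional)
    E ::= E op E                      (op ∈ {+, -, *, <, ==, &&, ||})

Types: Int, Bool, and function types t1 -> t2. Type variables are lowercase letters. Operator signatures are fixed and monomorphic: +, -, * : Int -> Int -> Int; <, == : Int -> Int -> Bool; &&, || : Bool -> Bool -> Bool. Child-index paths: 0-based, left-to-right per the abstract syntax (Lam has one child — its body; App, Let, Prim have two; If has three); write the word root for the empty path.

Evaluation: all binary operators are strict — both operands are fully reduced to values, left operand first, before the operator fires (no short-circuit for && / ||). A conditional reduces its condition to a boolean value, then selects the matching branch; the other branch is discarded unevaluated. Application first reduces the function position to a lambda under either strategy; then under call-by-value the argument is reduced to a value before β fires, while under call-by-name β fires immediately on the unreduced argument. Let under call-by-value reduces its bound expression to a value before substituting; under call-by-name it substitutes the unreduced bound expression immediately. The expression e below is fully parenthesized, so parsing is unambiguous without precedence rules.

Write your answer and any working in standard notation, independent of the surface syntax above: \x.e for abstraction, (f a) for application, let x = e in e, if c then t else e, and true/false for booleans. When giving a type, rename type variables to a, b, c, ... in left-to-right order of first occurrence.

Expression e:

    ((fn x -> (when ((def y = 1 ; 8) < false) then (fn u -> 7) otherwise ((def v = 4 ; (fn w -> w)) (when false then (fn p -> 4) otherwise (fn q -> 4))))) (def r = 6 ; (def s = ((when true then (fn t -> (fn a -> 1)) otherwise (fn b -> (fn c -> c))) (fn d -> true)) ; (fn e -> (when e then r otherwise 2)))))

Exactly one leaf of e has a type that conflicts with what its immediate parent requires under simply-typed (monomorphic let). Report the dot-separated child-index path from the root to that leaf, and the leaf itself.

Derivation:
let y : Int
  unify Int ~ Int
  unify Bool ~ Int
  FAIL: mismatch Bool ~ Int

Answer: 0.0.0.1 : false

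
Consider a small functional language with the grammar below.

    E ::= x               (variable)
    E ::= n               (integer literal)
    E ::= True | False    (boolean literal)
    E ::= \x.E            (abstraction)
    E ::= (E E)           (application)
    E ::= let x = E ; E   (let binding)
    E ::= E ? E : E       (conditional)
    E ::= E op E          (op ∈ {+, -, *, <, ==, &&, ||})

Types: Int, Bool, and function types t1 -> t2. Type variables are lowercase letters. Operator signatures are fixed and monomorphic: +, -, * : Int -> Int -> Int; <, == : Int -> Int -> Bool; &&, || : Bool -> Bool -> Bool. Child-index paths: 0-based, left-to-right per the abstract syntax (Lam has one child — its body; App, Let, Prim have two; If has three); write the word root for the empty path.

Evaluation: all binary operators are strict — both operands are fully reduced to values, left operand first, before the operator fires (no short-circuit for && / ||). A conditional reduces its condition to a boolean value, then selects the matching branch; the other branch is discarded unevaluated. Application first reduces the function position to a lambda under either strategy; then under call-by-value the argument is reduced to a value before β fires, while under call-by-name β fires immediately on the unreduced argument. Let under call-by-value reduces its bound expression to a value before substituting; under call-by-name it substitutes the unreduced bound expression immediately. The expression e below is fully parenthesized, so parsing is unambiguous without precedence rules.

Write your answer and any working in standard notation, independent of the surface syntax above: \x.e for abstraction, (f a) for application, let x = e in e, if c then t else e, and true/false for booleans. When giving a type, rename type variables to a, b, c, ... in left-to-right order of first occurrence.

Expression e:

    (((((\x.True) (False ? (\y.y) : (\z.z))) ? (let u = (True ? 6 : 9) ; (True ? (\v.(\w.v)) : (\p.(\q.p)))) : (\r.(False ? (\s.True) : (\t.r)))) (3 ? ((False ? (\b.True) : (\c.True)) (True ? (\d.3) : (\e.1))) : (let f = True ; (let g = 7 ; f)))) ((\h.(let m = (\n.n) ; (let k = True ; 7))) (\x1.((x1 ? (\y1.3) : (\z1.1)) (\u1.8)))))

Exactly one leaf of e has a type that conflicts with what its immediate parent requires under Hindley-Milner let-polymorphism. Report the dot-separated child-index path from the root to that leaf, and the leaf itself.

Trace:
\x._ : a -> Bool
  unify Bool ~ Bool
y : b
\y._ : b -> b
z : c
\z._ : c -> c
  unify b -> b ~ c -> c
  unify b ~ c
  unify c ~ c
  unify a -> Bool ~ (c -> c) -> d
  unify a ~ c -> c
  unify Bool ~ d
_ _ : Bool
  unify Bool ~ Bool
  unify Bool ~ Bool
  unify Int ~ Int
let u : Int
  unify Bool ~ Bool
v : e
\w._ : f -> e
\v._ : e -> f -> e
p : g
\q._ : h -> g
\p._ : g -> h -> g
  unify e -> f -> e ~ g -> h -> g
  unify e ~ g
  unify f -> g ~ h -> g
  unify f ~ h
  unify g ~ g
  unify Bool ~ Bool
\s._ : j -> Bool
r : i
\t._ : k -> i
  unify j -> Bool ~ k -> i
  unify j ~ k
  unify Bool ~ i
\r._ : Bool -> k -> Bool
  unify g -> h -> g ~ Bool -> k -> Bool
  unify g ~ Bool
  unify h -> Bool ~ k -> Bool
  unify h ~ k
  unify Bool ~ Bool
  unify Int ~ Bool
  FAIL: mismatch Int ~ Bool

Answer: 0.1.0 : 3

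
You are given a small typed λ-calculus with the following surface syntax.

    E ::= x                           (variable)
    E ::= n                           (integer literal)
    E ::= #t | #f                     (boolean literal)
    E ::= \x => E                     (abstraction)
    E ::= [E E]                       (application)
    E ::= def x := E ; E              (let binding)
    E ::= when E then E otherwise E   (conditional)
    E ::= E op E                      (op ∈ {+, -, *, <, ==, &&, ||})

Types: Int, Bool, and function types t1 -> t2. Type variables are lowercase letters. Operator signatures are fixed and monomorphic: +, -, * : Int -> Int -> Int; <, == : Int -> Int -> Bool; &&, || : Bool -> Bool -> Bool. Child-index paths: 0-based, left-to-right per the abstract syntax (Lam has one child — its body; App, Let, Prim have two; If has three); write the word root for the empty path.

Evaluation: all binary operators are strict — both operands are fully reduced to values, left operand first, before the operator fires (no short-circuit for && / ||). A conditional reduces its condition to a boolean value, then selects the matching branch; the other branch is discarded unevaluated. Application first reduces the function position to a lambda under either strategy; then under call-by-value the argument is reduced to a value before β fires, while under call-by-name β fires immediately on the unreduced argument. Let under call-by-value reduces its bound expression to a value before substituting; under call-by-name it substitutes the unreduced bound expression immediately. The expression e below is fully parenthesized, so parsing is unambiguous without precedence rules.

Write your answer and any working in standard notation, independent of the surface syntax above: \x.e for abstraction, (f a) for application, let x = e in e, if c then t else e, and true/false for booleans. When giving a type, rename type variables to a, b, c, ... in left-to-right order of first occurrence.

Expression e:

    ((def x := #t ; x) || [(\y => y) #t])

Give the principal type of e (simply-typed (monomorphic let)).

Answer: Bool

Trace:
let x : Bool
x : Bool
  unify Bool ~ Bool
y : a
\y._ : a -> a
  unify a -> a ~ Bool -> b
  unify a ~ Bool
  unify Bool ~ b
_ _ : Bool
  unify Bool ~ Bool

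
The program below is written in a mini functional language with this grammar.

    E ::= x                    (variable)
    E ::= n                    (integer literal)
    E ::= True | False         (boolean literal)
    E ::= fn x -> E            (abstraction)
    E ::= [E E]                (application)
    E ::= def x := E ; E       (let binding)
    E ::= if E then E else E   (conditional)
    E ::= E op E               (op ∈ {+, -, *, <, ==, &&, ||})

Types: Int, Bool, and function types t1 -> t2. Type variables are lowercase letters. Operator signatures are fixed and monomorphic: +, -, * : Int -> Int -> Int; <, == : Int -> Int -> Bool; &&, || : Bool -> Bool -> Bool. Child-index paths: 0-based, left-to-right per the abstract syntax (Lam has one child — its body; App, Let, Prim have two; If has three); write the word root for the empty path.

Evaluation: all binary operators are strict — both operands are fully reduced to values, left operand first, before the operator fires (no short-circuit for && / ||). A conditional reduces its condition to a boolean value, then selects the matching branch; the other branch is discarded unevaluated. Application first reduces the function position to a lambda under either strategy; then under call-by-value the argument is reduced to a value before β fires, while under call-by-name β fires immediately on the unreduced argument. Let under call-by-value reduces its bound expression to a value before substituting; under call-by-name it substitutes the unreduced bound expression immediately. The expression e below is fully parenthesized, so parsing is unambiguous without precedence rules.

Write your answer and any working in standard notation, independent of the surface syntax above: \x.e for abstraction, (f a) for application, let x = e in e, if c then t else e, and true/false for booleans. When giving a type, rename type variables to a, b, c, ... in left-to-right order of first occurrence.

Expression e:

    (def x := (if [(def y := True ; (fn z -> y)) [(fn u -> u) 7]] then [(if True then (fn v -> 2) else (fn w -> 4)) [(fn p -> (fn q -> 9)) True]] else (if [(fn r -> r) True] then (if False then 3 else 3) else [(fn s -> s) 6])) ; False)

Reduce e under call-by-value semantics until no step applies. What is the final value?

Answer: false

Derivation:
step 0: (let x = (if ((let y = true in (\z.y)) ((\u.u) 7)) then ((if true then (\v.2) else (\w.4)) ((\p.(\q.9)) true)) else (if ((\r.r) true) then (if false then 3 else 3) else ((\s.s) 6))) in false)
step 1: [let@0.0.0] (let x = (if ((\z.true) ((\u.u) 7)) then ((if true then (\v.2) else (\w.4)) ((\p.(\q.9)) true)) else (if ((\r.r) true) then (if false then 3 else 3) else ((\s.s) 6))) in false)
step 2: [beta@0.0.1] (let x = (if ((\z.true) 7) then ((if true then (\v.2) else (\w.4)) ((\p.(\q.9)) true)) else (if ((\r.r) true) then (if false then 3 else 3) else ((\s.s) 6))) in false)
step 3: [beta@0.0] (let x = (if true then ((if true then (\v.2) else (\w.4)) ((\p.(\q.9)) true)) else (if ((\r.r) true) then (if false then 3 else 3) else ((\s.s) 6))) in false)
step 4: [if@0] (let x = ((if true then (\v.2) else (\w.4)) ((\p.(\q.9)) true)) in false)
step 5: [if@0.0] (let x = ((\v.2) ((\p.(\q.9)) true)) in false)
step 6: [beta@0.1] (let x = ((\v.2) (\q.9)) in false)
step 7: [beta@0] (let x = 2 in false)
step 8: [let@root] false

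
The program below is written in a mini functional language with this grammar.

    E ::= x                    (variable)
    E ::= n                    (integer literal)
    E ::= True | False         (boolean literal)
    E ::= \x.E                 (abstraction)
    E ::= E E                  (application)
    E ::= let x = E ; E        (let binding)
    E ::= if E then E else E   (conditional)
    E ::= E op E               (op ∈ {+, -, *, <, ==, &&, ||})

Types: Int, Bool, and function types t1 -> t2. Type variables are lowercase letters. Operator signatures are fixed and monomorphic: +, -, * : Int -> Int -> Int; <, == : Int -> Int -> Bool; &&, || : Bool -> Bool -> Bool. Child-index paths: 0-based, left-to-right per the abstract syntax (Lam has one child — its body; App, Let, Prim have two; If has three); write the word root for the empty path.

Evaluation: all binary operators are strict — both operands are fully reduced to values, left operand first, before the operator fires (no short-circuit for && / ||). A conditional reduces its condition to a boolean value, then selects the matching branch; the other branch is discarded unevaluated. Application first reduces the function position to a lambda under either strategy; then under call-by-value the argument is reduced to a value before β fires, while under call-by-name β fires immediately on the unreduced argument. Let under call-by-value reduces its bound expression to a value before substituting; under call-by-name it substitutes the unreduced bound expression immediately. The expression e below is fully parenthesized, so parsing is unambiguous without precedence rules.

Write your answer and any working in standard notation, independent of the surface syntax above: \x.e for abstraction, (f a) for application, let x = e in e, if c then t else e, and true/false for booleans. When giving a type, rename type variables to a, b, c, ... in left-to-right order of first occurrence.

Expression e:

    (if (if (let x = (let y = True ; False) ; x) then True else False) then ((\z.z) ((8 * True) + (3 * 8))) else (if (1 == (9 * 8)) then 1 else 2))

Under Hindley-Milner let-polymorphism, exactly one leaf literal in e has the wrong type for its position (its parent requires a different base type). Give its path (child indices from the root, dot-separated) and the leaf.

Derivation:
let y : Bool
let x : Bool
x : Bool
  unify Bool ~ Bool
  unify Bool ~ Bool
  unify Bool ~ Bool
z : a
\z._ : a -> a
  unify Int ~ Int
  unify Bool ~ Int
  FAIL: mismatch Bool ~ Int

Answer: 1.1.0.1 : true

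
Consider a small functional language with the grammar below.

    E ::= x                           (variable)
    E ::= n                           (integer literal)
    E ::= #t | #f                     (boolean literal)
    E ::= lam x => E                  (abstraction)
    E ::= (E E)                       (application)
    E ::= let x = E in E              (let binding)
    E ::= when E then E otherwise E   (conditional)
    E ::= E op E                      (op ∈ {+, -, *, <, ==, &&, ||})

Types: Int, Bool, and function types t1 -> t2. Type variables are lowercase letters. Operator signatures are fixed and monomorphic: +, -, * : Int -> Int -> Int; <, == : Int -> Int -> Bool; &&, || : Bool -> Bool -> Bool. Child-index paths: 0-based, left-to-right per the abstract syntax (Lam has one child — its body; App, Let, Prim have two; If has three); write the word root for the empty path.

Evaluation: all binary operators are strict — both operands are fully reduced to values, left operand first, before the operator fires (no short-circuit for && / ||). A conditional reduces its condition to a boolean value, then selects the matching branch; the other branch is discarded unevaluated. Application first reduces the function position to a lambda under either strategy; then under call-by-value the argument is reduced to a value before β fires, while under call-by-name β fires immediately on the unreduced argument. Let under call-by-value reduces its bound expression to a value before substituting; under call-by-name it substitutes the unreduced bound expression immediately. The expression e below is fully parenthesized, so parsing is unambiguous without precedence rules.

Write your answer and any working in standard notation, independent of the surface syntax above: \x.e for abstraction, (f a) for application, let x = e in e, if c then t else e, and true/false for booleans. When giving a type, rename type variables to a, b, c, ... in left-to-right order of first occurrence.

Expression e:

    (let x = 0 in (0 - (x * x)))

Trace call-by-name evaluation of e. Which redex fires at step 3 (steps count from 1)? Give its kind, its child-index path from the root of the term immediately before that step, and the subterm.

Answer: delta at root : (0 - 0)

Trace:
step 0: (let x = 0 in (0 - (x * x)))
step 1: [let@root] (0 - (0 * 0))
step 2: [delta@1] (0 - 0)
step 3: [delta@root] 0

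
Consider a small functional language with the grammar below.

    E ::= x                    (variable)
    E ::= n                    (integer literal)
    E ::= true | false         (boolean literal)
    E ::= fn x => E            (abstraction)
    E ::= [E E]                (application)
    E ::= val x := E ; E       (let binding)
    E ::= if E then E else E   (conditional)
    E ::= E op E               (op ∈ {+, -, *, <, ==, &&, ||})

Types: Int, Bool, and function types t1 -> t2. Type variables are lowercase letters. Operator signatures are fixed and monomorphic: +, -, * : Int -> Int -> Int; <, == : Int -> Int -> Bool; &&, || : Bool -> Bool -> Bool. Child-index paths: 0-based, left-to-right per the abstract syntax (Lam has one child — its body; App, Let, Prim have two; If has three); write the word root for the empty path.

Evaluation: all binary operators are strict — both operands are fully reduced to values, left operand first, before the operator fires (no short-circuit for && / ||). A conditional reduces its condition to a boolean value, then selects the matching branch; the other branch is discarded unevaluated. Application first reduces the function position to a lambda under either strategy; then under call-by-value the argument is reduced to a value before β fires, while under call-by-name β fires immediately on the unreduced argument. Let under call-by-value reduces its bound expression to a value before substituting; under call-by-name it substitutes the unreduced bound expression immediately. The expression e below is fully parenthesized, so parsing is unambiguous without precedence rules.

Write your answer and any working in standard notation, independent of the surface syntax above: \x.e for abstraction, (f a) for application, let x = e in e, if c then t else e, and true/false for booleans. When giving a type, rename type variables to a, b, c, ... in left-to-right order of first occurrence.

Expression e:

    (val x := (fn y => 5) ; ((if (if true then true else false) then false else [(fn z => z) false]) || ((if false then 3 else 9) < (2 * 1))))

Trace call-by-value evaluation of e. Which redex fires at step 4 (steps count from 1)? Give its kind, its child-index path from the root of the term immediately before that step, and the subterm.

Trace:
step 0: (let x = (\y.5) in ((if (if true then true else false) then false else ((\z.z) false)) || ((if false then 3 else 9) < (2 * 1))))
step 1: [let@root] ((if (if true then true else false) then false else ((\z.z) false)) || ((if false then 3 else 9) < (2 * 1)))
step 2: [if@0.0] ((if true then false else ((\z.z) false)) || ((if false then 3 else 9) < (2 * 1)))
step 3: [if@0] (false || ((if false then 3 else 9) < (2 * 1)))
step 4: [if@1.0] (false || (9 < (2 * 1)))

Answer: if at 1.0 : (if false then 3 else 9)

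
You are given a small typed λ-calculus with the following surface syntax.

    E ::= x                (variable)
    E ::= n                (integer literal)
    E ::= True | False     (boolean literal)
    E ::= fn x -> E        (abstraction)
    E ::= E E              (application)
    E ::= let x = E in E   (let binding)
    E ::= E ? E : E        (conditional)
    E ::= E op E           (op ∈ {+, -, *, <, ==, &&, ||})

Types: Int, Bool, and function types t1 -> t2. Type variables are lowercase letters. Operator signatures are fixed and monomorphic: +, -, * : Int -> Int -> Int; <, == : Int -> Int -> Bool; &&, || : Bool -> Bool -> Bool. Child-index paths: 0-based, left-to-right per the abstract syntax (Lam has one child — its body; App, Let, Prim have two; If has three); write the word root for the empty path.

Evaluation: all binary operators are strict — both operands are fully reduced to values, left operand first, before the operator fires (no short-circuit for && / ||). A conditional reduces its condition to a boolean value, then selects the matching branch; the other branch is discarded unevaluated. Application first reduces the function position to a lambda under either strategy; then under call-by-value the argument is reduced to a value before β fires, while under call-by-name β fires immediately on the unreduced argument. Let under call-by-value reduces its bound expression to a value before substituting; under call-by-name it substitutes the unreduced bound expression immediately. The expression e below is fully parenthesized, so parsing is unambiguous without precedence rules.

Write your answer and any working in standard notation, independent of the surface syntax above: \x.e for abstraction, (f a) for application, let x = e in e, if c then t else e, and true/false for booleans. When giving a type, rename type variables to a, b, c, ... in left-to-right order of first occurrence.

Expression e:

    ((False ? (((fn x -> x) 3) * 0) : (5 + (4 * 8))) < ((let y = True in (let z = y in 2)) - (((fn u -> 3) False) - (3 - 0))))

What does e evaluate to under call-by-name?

Answer: false

Derivation:
step 0: ((if false then (((\x.x) 3) * 0) else (5 + (4 * 8))) < ((let y = true in (let z = y in 2)) - (((\u.3) false) - (3 - 0))))
step 1: [if@0] ((5 + (4 * 8)) < ((let y = true in (let z = y in 2)) - (((\u.3) false) - (3 - 0))))
step 2: [delta@0.1] ((5 + 32) < ((let y = true in (let z = y in 2)) - (((\u.3) false) - (3 - 0))))
step 3: [delta@0] (37 < ((let y = true in (let z = y in 2)) - (((\u.3) false) - (3 - 0))))
step 4: [let@1.0] (37 < ((let z = true in 2) - (((\u.3) false) - (3 - 0))))
step 5: [let@1.0] (37 < (2 - (((\u.3) false) - (3 - 0))))
step 6: [beta@1.1.0] (37 < (2 - (3 - (3 - 0))))
step 7: [delta@1.1.1] (37 < (2 - (3 - 3)))
step 8: [delta@1.1] (37 < (2 - 0))
step 9: [delta@1] (37 < 2)
step 10: [delta@root] false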